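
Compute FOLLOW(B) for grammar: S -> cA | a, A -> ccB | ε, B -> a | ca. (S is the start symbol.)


$ ∈ FOLLOW(S). For each A -> αBβ: add FIRST(β)\{ε} to FOLLOW(B); if β nullable, add FOLLOW(A).
FOLLOW(B) = {$}


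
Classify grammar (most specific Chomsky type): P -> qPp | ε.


Single nonterminal LHS, but q^n p^n is not regular
Classification: Type 2 (Context-Free)


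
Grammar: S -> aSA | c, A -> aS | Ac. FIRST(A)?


Per alternative of A: FIRST(aS) = {a}; FIRST(Ac) = {a}
FIRST(A) = {a}


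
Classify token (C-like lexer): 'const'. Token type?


Pattern: reserved word
Type: KEYWORD


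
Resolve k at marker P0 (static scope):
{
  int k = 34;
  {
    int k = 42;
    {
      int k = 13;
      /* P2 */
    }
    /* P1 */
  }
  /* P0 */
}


k declared in the same block as P0
k = 34


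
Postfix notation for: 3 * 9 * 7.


Left to right (same or higher precedence on left)
Postfix: 3 9 * 7 *


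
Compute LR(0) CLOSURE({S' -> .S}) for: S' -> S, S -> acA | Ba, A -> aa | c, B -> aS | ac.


Start: S' -> .S
For each item with dot before a nonterminal B, add B -> .γ for every B-production
Closure: [S' -> .S, S -> .acA, S -> .Ba, B -> .aS, B -> .ac]


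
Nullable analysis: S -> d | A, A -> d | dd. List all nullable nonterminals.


A nonterminal is nullable iff some alternative derives ε (directly, or every symbol in it is nullable)
Nullable: {}


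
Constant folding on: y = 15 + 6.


15 + 6 = 21 at compile time
Optimized: y = 21


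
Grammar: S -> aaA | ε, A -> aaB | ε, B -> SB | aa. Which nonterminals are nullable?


A nonterminal is nullable iff some alternative derives ε (directly, or every symbol in it is nullable)
Nullable: {A, S}


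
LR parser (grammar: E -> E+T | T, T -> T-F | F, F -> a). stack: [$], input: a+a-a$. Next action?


no handle on stack; shift 'a'
Action: shift


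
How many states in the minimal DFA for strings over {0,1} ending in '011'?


Track the longest suffix of input matching a prefix of '011': 4 classes (prefixes of length 0..3)
Minimal DFA: 4 states


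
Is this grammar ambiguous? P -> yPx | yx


balanced y^n…x^n: each string has a unique parse
Unambiguous


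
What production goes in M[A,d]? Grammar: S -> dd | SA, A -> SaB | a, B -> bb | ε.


For [A, d]: 'd' ∈ FIRST(SaB)
Entry: A -> SaB


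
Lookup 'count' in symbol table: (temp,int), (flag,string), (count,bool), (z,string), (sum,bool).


Lookup 'count' → type bool


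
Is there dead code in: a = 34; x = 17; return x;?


a is assigned but never read
Dead: 'a = 34'


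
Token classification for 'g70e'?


Pattern: letter/underscore followed by alphanumerics, not a keyword
Type: IDENTIFIER


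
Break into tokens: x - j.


Scan left to right, longest-match per lexeme
Tokens: ID(x), OP(-), ID(j)


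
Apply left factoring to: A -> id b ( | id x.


Common prefix: 'id'
Factored: A -> id A', A' -> b ( | x


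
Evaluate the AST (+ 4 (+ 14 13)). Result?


Evaluate inner: (+ 14 13) = 27
Evaluate root: (+ 4 27) = 31
Result: 31


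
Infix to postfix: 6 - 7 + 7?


Left to right (same or higher precedence on left)
Postfix: 6 7 - 7 +


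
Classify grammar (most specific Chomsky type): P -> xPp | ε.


Single nonterminal LHS, but x^n p^n is not regular
Classification: Type 2 (Context-Free)


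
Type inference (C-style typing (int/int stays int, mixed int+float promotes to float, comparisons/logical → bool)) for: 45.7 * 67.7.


Operand types: float * float
Rule: mixed int/float promotes to float; int/int stays int
Result type: float


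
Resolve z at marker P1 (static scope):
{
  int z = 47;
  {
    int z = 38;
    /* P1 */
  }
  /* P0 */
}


z declared in the same block as P1
z = 38


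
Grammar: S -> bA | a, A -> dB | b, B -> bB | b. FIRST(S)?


Per alternative of S: FIRST(bA) = {b}; FIRST(a) = {a}
FIRST(S) = {a, b}


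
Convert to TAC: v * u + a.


Break into single-operator statements:
t1 = v * u
t2 = t1 + a


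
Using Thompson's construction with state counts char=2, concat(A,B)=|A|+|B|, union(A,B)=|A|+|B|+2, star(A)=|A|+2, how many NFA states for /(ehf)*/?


Syntax tree has 3 char leaf(s), 0 union(s), 1 star(s)
chars contribute 3×2 = 6; each union adds +2; each star adds +2
Total: 6 + 0 + 2 = 8 states


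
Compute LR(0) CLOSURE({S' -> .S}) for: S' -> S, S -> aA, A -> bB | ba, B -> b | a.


Start: S' -> .S
For each item with dot before a nonterminal B, add B -> .γ for every B-production
Closure: [S' -> .S, S -> .aA]


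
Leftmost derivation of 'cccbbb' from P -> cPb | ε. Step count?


Derivation: P => cPb => ccPbb => cccPbbb => cccbbb
Steps: 4


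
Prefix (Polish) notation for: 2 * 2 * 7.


left-to-right (same/higher precedence on left): tree is (* (* 2 2) 7)
Prefix: * * 2 2 7


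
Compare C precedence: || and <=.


'<=' is relational (level 7); '||' is logical OR (level 1)
Higher level binds tighter
'<=' has higher precedence than '||'


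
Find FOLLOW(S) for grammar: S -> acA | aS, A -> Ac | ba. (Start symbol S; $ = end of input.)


$ ∈ FOLLOW(S). For each A -> αBβ: add FIRST(β)\{ε} to FOLLOW(B); if β nullable, add FOLLOW(A).
FOLLOW(S) = {$}


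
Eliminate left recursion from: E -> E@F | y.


Left-recursive alternatives: E@F; non-recursive: y
Introduce E': E -> yE', E' -> @FE' | ε


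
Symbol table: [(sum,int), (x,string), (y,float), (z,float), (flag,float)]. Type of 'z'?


Lookup 'z' → type float


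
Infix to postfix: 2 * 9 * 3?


Left to right (same or higher precedence on left)
Postfix: 2 9 * 3 *


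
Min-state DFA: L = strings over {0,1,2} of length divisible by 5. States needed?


Track length mod 5: states 0..4, accept at 0
Minimal DFA: 5 states


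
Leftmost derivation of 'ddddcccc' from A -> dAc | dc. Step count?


Derivation: A => dAc => ddAcc => dddAccc => ddddcccc
Steps: 4


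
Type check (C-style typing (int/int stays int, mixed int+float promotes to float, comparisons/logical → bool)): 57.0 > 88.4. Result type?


Operand types: float > float
Rule: comparison yields bool
Result type: bool


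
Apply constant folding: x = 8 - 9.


8 - 9 = -1 at compile time
Optimized: x = -1


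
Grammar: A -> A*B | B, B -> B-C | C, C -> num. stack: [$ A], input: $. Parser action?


start symbol A on stack, input exhausted
Action: accept


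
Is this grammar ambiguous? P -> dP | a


right-linear, alternatives start with distinct terminals 'd' vs 'a': unique leftmost derivation
Unambiguous


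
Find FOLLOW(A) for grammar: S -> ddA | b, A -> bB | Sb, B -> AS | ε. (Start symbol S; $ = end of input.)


$ ∈ FOLLOW(S). For each A -> αBβ: add FIRST(β)\{ε} to FOLLOW(B); if β nullable, add FOLLOW(A).
FOLLOW(A) = {$, b, d}


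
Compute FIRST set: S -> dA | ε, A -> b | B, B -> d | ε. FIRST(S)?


Per alternative of S: FIRST(dA) = {d}; FIRST(ε) = {ε}
FIRST(S) = {d, ε}


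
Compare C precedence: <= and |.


'<=' is relational (level 7); '|' is bitwise OR (level 3)
Higher level binds tighter
'<=' has higher precedence than '|'


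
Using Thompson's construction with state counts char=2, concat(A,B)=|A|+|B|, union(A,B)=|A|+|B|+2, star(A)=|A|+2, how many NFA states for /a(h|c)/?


Syntax tree has 3 char leaf(s), 1 union(s), 0 star(s)
chars contribute 3×2 = 6; each union adds +2; each star adds +2
Total: 6 + 2 + 0 = 8 states


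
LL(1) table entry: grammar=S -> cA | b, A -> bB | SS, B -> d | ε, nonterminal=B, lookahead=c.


For [B, c]: ε is nullable and 'c' ∈ FOLLOW(B)
Entry: B -> ε


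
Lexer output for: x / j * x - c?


Scan left to right, longest-match per lexeme
Tokens: ID(x), OP(/), ID(j), OP(*), ID(x), OP(-), ID(c)


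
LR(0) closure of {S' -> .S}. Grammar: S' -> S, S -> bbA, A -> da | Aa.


Start: S' -> .S
For each item with dot before a nonterminal B, add B -> .γ for every B-production
Closure: [S' -> .S, S -> .bbA]


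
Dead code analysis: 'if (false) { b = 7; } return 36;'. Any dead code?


condition is constant false, so the whole block is unreachable
Dead: 'if (false) { b = 7; }'


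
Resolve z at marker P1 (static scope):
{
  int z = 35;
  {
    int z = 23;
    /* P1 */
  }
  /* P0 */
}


z declared in the same block as P1
z = 23


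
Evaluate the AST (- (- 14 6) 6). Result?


Evaluate inner: (- 14 6) = 8
Evaluate root: (- 8 6) = 2
Result: 2


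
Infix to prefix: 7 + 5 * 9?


'*' binds tighter: tree is (+ 7 (* 5 9))
Prefix: + 7 * 5 9


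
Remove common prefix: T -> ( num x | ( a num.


Common prefix: '('
Factored: T -> ( T', T' -> num x | a num


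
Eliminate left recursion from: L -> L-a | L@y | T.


Left-recursive alternatives: L-a, L@y; non-recursive: T
Introduce L': L -> TL', L' -> -aL' | @yL' | ε


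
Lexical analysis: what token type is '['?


Pattern: delimiter/punctuation
Type: PUNCTUATION


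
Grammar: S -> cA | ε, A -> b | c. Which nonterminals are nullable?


A nonterminal is nullable iff some alternative derives ε (directly, or every symbol in it is nullable)
Nullable: {S}


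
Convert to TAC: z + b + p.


Break into single-operator statements:
t1 = z + b
t2 = t1 + p


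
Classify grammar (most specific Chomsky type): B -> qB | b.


Right-linear: every RHS is a terminal or a terminal followed by one nonterminal
Classification: Type 3 (Regular)


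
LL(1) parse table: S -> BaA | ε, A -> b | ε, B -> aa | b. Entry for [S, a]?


For [S, a]: 'a' ∈ FIRST(BaA)
Entry: S -> BaA


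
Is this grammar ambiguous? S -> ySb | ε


balanced y^n…b^n: each string has a unique parse
Unambiguous


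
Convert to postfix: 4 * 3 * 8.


Left to right (same or higher precedence on left)
Postfix: 4 3 * 8 *


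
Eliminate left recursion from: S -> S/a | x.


Left-recursive alternatives: S/a; non-recursive: x
Introduce S': S -> xS', S' -> /aS' | ε


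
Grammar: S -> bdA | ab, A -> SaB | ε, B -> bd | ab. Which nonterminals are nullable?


A nonterminal is nullable iff some alternative derives ε (directly, or every symbol in it is nullable)
Nullable: {A}


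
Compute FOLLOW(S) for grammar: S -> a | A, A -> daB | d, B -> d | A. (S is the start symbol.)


$ ∈ FOLLOW(S). For each A -> αBβ: add FIRST(β)\{ε} to FOLLOW(B); if β nullable, add FOLLOW(A).
FOLLOW(S) = {$}


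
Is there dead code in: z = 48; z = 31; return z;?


first assignment to z is overwritten before any read
Dead: 'z = 48'


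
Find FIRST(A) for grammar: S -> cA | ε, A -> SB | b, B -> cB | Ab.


Per alternative of A: FIRST(SB) = {b, c}; FIRST(b) = {b}
FIRST(A) = {b, c}


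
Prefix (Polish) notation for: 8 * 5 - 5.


left-to-right (same/higher precedence on left): tree is (- (* 8 5) 5)
Prefix: - * 8 5 5


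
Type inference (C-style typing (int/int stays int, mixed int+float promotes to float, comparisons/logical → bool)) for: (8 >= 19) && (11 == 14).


Operand types: bool && bool
Rule: logical operators take bool operands and yield bool
Result type: bool


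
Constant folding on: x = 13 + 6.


13 + 6 = 19 at compile time
Optimized: x = 19


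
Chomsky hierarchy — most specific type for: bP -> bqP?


LHS has context (more than one symbol) and |LHS| ≤ |RHS|
Classification: Type 1 (Context-Sensitive)


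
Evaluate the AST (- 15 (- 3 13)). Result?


Evaluate inner: (- 3 13) = -10
Evaluate root: (- 15 -10) = 25
Result: 25


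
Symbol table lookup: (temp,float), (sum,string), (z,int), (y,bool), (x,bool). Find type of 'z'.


Lookup 'z' → type int


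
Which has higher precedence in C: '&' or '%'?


'%' is multiplicative (level 10); '&' is bitwise AND (level 5)
Higher level binds tighter
'%' has higher precedence than '&'


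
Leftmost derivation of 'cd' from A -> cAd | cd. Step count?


Derivation: A => cd
Steps: 1


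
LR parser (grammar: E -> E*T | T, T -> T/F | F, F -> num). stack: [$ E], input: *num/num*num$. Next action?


shift '*' to continue E -> E*T
Action: shift


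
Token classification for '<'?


Pattern: operator symbol
Type: OPERATOR


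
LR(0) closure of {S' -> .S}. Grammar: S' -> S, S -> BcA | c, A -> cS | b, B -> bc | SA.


Start: S' -> .S
For each item with dot before a nonterminal B, add B -> .γ for every B-production
Closure: [S' -> .S, S -> .BcA, S -> .c, B -> .bc, B -> .SA]


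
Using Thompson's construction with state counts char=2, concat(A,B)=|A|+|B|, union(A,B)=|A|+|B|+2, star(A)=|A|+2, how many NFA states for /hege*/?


Syntax tree has 4 char leaf(s), 0 union(s), 1 star(s)
chars contribute 4×2 = 8; each union adds +2; each star adds +2
Total: 8 + 0 + 2 = 10 states


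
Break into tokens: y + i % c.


Scan left to right, longest-match per lexeme
Tokens: ID(y), OP(+), ID(i), OP(%), ID(c)


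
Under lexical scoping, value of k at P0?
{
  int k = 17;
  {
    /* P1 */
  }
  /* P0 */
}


k declared in the same block as P0
k = 17


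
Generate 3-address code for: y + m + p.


Break into single-operator statements:
t1 = y + m
t2 = t1 + p


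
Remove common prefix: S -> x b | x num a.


Common prefix: 'x'
Factored: S -> x S', S' -> b | num a


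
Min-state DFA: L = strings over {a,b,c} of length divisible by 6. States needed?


Track length mod 6: states 0..5, accept at 0
Minimal DFA: 6 states


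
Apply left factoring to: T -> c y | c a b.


Common prefix: 'c'
Factored: T -> c T', T' -> y | a b


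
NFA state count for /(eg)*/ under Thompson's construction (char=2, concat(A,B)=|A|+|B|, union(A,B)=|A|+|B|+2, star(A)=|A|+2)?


Syntax tree has 2 char leaf(s), 0 union(s), 1 star(s)
chars contribute 2×2 = 4; each union adds +2; each star adds +2
Total: 4 + 0 + 2 = 6 states


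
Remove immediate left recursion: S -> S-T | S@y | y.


Left-recursive alternatives: S-T, S@y; non-recursive: y
Introduce S': S -> yS', S' -> -TS' | @yS' | ε


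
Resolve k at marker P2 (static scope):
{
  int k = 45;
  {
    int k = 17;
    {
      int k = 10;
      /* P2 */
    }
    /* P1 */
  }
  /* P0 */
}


k declared in the same block as P2
k = 10


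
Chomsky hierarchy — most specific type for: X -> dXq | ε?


Single nonterminal LHS, but d^n q^n is not regular
Classification: Type 2 (Context-Free)


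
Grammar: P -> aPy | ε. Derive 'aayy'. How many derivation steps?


Derivation: P => aPy => aaPyy => aayy
Steps: 3


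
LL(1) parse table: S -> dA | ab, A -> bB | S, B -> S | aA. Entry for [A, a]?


For [A, a]: 'a' ∈ FIRST(S)
Entry: A -> S


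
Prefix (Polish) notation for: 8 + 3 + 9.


left-to-right (same/higher precedence on left): tree is (+ (+ 8 3) 9)
Prefix: + + 8 3 9


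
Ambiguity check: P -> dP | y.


right-linear, alternatives start with distinct terminals 'd' vs 'y': unique leftmost derivation
Unambiguous


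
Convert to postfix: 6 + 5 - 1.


Left to right (same or higher precedence on left)
Postfix: 6 5 + 1 -


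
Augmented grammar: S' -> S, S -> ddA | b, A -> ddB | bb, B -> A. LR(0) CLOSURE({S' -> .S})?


Start: S' -> .S
For each item with dot before a nonterminal B, add B -> .γ for every B-production
Closure: [S' -> .S, S -> .ddA, S -> .b]


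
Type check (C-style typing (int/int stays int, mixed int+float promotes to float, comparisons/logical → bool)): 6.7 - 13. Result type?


Operand types: float - int
Rule: mixed int/float promotes to float; int/int stays int
Result type: float


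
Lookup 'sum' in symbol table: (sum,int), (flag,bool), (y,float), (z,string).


Lookup 'sum' → type int


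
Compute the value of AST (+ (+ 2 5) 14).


Evaluate inner: (+ 2 5) = 7
Evaluate root: (+ 7 14) = 21
Result: 21


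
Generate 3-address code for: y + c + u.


Break into single-operator statements:
t1 = y + c
t2 = t1 + u


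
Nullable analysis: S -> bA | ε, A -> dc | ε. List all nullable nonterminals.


A nonterminal is nullable iff some alternative derives ε (directly, or every symbol in it is nullable)
Nullable: {A, S}


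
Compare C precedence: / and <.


'/' is multiplicative (level 10); '<' is relational (level 7)
Higher level binds tighter
'/' has higher precedence than '<'


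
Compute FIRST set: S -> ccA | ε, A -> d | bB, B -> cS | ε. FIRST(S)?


Per alternative of S: FIRST(ccA) = {c}; FIRST(ε) = {ε}
FIRST(S) = {c, ε}


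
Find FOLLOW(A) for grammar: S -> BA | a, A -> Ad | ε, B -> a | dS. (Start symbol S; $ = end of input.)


$ ∈ FOLLOW(S). For each A -> αBβ: add FIRST(β)\{ε} to FOLLOW(B); if β nullable, add FOLLOW(A).
FOLLOW(A) = {$, d}


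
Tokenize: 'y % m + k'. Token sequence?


Scan left to right, longest-match per lexeme
Tokens: ID(y), OP(%), ID(m), OP(+), ID(k)


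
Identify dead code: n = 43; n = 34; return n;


first assignment to n is overwritten before any read
Dead: 'n = 43'


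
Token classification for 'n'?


Pattern: letter/underscore followed by alphanumerics, not a keyword
Type: IDENTIFIER


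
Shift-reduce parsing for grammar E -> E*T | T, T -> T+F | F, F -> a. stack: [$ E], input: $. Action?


start symbol E on stack, input exhausted
Action: accept


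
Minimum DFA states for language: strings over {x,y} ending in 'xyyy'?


Track the longest suffix of input matching a prefix of 'xyyy': 5 classes (prefixes of length 0..4)
Minimal DFA: 5 states


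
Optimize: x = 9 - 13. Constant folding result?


9 - 13 = -4 at compile time
Optimized: x = -4


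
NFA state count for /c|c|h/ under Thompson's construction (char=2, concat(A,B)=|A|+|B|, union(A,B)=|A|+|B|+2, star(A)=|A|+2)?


Syntax tree has 3 char leaf(s), 2 union(s), 0 star(s)
chars contribute 3×2 = 6; each union adds +2; each star adds +2
Total: 6 + 4 + 0 = 10 states


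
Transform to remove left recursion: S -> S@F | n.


Left-recursive alternatives: S@F; non-recursive: n
Introduce S': S -> nS', S' -> @FS' | ε


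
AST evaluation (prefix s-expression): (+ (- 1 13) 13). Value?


Evaluate inner: (- 1 13) = -12
Evaluate root: (+ -12 13) = 1
Result: 1


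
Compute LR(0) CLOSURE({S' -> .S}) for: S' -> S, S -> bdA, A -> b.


Start: S' -> .S
For each item with dot before a nonterminal B, add B -> .γ for every B-production
Closure: [S' -> .S, S -> .bdA]


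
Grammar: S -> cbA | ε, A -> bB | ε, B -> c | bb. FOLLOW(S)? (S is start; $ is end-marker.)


$ ∈ FOLLOW(S). For each A -> αBβ: add FIRST(β)\{ε} to FOLLOW(B); if β nullable, add FOLLOW(A).
FOLLOW(S) = {$}


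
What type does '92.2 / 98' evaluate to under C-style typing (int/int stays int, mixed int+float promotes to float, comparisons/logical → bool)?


Operand types: float / int
Rule: mixed int/float promotes to float; int/int stays int
Result type: float


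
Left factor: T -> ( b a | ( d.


Common prefix: '('
Factored: T -> ( T', T' -> b a | d


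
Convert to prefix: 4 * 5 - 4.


left-to-right (same/higher precedence on left): tree is (- (* 4 5) 4)
Prefix: - * 4 5 4


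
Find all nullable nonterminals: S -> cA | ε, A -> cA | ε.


A nonterminal is nullable iff some alternative derives ε (directly, or every symbol in it is nullable)
Nullable: {A, S}


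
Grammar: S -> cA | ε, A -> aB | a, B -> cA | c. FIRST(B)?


Per alternative of B: FIRST(cA) = {c}; FIRST(c) = {c}
FIRST(B) = {c}


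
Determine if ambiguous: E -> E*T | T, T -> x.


precedence layered via separate nonterminal T: deterministic
Unambiguous


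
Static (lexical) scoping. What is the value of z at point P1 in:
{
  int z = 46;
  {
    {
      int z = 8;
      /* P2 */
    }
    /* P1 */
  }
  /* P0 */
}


P1's block does not declare z; resolves to the enclosing declaration at depth 0
z = 46


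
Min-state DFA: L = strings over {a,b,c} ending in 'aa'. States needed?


Track the longest suffix of input matching a prefix of 'aa': 3 classes (prefixes of length 0..2)
Minimal DFA: 3 states


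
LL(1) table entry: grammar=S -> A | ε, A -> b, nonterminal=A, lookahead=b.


For [A, b]: 'b' ∈ FIRST(b)
Entry: A -> b


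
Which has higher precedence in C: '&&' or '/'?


'/' is multiplicative (level 10); '&&' is logical AND (level 2)
Higher level binds tighter
'/' has higher precedence than '&&'


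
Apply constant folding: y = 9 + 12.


9 + 12 = 21 at compile time
Optimized: y = 21


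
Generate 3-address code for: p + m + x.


Break into single-operator statements:
t1 = p + m
t2 = t1 + x


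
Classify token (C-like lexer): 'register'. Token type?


Pattern: reserved word
Type: KEYWORD


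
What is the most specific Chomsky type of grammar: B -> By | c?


Left-linear: every RHS is a terminal or one nonterminal followed by a terminal
Classification: Type 3 (Regular)


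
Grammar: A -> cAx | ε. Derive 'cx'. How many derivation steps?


Derivation: A => cAx => cx
Steps: 2


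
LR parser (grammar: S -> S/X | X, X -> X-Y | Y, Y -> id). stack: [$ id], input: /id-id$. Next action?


'id' on top is the handle for Y -> id
Action: reduce (Y -> id)


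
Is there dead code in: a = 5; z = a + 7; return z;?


a is read by z's definition; z is returned
No dead code


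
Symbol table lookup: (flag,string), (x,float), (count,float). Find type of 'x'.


Lookup 'x' → type float


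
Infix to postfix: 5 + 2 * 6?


* has higher precedence, evaluate 2*6 first
Postfix: 5 2 6 * +


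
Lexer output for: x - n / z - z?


Scan left to right, longest-match per lexeme
Tokens: ID(x), OP(-), ID(n), OP(/), ID(z), OP(-), ID(z)


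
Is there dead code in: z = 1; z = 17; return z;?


first assignment to z is overwritten before any read
Dead: 'z = 1'


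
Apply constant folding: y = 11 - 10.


11 - 10 = 1 at compile time
Optimized: y = 1


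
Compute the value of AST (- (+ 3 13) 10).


Evaluate inner: (+ 3 13) = 16
Evaluate root: (- 16 10) = 6
Result: 6


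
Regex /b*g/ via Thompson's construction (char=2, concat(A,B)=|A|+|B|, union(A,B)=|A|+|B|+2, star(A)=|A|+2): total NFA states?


Syntax tree has 2 char leaf(s), 0 union(s), 1 star(s)
chars contribute 2×2 = 4; each union adds +2; each star adds +2
Total: 4 + 0 + 2 = 6 states


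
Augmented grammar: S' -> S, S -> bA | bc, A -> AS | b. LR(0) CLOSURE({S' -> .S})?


Start: S' -> .S
For each item with dot before a nonterminal B, add B -> .γ for every B-production
Closure: [S' -> .S, S -> .bA, S -> .bc]


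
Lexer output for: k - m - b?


Scan left to right, longest-match per lexeme
Tokens: ID(k), OP(-), ID(m), OP(-), ID(b)


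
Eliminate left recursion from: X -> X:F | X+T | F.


Left-recursive alternatives: X:F, X+T; non-recursive: F
Introduce X': X -> FX', X' -> :FX' | +TX' | ε


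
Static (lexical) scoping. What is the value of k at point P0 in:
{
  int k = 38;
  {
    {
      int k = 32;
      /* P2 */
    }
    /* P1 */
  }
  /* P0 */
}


k declared in the same block as P0
k = 38


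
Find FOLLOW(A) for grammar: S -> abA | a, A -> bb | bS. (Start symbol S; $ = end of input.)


$ ∈ FOLLOW(S). For each A -> αBβ: add FIRST(β)\{ε} to FOLLOW(B); if β nullable, add FOLLOW(A).
FOLLOW(A) = {$}


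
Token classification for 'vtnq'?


Pattern: letter/underscore followed by alphanumerics, not a keyword
Type: IDENTIFIER


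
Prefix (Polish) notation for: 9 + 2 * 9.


'*' binds tighter: tree is (+ 9 (* 2 9))
Prefix: + 9 * 2 9


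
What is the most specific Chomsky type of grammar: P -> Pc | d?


Left-linear: every RHS is a terminal or one nonterminal followed by a terminal
Classification: Type 3 (Regular)


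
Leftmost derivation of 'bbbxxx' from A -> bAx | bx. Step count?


Derivation: A => bAx => bbAxx => bbbxxx
Steps: 3


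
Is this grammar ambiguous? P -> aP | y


right-linear, alternatives start with distinct terminals 'a' vs 'y': unique leftmost derivation
Unambiguous


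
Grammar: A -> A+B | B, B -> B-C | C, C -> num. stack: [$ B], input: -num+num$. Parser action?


shift '-' to continue B -> B-C
Action: shift


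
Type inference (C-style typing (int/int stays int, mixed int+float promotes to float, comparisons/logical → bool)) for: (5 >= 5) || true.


Operand types: bool || bool
Rule: logical operators take bool operands and yield bool
Result type: bool


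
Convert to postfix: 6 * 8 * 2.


Left to right (same or higher precedence on left)
Postfix: 6 8 * 2 *


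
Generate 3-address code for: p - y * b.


Break into single-operator statements:
t1 = y * b
t2 = p - t1


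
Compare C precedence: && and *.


'*' is multiplicative (level 10); '&&' is logical AND (level 2)
Higher level binds tighter
'*' has higher precedence than '&&'


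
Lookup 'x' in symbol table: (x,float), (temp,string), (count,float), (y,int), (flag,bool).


Lookup 'x' → type float


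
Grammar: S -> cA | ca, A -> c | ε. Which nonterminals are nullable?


A nonterminal is nullable iff some alternative derives ε (directly, or every symbol in it is nullable)
Nullable: {A}


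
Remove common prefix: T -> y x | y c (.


Common prefix: 'y'
Factored: T -> y T', T' -> x | c (


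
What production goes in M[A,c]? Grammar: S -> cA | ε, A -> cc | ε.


For [A, c]: 'c' ∈ FIRST(cc)
Entry: A -> cc


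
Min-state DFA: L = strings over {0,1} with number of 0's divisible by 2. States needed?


Track (count of 0) mod 2: states 0..1, accept at 0
Minimal DFA: 2 states


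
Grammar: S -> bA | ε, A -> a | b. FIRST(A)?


Per alternative of A: FIRST(a) = {a}; FIRST(b) = {b}
FIRST(A) = {a, b}


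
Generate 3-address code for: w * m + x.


Break into single-operator statements:
t1 = w * m
t2 = t1 + x


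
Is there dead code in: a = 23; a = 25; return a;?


first assignment to a is overwritten before any read
Dead: 'a = 23'


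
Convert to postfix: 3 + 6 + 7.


Left to right (same or higher precedence on left)
Postfix: 3 6 + 7 +


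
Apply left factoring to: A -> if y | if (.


Common prefix: 'if'
Factored: A -> if A', A' -> y | (


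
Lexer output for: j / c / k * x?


Scan left to right, longest-match per lexeme
Tokens: ID(j), OP(/), ID(c), OP(/), ID(k), OP(*), ID(x)


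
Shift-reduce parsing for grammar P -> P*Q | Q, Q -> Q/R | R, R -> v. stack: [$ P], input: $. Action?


start symbol P on stack, input exhausted
Action: accept


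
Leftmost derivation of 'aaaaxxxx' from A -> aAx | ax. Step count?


Derivation: A => aAx => aaAxx => aaaAxxx => aaaaxxxx
Steps: 4


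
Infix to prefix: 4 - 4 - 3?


left-to-right (same/higher precedence on left): tree is (- (- 4 4) 3)
Prefix: - - 4 4 3


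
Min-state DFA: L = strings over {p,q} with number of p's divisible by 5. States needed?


Track (count of p) mod 5: states 0..4, accept at 0
Minimal DFA: 5 states


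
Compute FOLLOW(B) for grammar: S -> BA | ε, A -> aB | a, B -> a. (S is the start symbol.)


$ ∈ FOLLOW(S). For each A -> αBβ: add FIRST(β)\{ε} to FOLLOW(B); if β nullable, add FOLLOW(A).
FOLLOW(B) = {$, a}


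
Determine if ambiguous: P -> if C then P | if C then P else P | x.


dangling else: 'if C then if C then x else x' parses two ways
Ambiguous


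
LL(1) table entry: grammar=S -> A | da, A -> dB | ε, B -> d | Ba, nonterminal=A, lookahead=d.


For [A, d]: 'd' ∈ FIRST(dB)
Entry: A -> dB


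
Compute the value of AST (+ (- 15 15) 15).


Evaluate inner: (- 15 15) = 0
Evaluate root: (+ 0 15) = 15
Result: 15


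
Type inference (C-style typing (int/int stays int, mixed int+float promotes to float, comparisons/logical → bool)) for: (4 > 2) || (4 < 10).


Operand types: bool || bool
Rule: logical operators take bool operands and yield bool
Result type: bool


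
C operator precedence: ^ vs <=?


'<=' is relational (level 7); '^' is bitwise XOR (level 4)
Higher level binds tighter
'<=' has higher precedence than '^'


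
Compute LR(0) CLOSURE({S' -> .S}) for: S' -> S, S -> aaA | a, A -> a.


Start: S' -> .S
For each item with dot before a nonterminal B, add B -> .γ for every B-production
Closure: [S' -> .S, S -> .aaA, S -> .a]


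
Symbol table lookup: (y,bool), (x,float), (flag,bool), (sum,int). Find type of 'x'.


Lookup 'x' → type float


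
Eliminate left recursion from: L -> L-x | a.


Left-recursive alternatives: L-x; non-recursive: a
Introduce L': L -> aL', L' -> -xL' | ε


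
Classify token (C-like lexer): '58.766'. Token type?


Pattern: digits with a decimal point
Type: FLOAT_LITERAL


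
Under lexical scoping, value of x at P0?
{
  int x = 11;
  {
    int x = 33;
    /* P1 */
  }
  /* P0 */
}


x declared in the same block as P0
x = 11


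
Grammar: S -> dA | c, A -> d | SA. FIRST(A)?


Per alternative of A: FIRST(d) = {d}; FIRST(SA) = {c, d}
FIRST(A) = {c, d}


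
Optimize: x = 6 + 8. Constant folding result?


6 + 8 = 14 at compile time
Optimized: x = 14


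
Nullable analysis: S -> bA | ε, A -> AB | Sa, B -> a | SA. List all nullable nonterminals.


A nonterminal is nullable iff some alternative derives ε (directly, or every symbol in it is nullable)
Nullable: {S}


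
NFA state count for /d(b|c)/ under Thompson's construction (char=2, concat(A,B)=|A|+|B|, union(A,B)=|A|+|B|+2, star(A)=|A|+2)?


Syntax tree has 3 char leaf(s), 1 union(s), 0 star(s)
chars contribute 3×2 = 6; each union adds +2; each star adds +2
Total: 6 + 2 + 0 = 8 states


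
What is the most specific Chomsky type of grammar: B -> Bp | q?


Left-linear: every RHS is a terminal or one nonterminal followed by a terminal
Classification: Type 3 (Regular)


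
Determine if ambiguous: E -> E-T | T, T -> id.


precedence layered via separate nonterminal T: deterministic
Unambiguous


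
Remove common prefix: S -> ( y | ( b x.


Common prefix: '('
Factored: S -> ( S', S' -> y | b x


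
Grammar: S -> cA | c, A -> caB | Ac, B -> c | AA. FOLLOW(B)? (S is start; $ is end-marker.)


$ ∈ FOLLOW(S). For each A -> αBβ: add FIRST(β)\{ε} to FOLLOW(B); if β nullable, add FOLLOW(A).
FOLLOW(B) = {$, c}


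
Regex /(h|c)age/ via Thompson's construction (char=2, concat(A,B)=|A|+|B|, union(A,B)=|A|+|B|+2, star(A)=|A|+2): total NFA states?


Syntax tree has 5 char leaf(s), 1 union(s), 0 star(s)
chars contribute 5×2 = 10; each union adds +2; each star adds +2
Total: 10 + 2 + 0 = 12 states


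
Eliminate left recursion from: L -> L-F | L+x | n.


Left-recursive alternatives: L-F, L+x; non-recursive: n
Introduce L': L -> nL', L' -> -FL' | +xL' | ε


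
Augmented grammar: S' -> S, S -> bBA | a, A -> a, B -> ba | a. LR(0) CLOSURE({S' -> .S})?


Start: S' -> .S
For each item with dot before a nonterminal B, add B -> .γ for every B-production
Closure: [S' -> .S, S -> .bBA, S -> .a]


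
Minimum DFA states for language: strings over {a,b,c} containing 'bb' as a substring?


KMP-style automaton: 2 progress states + 1 absorbing accept = 3
Minimal DFA: 3 states


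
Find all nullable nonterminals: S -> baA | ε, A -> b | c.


A nonterminal is nullable iff some alternative derives ε (directly, or every symbol in it is nullable)
Nullable: {S}


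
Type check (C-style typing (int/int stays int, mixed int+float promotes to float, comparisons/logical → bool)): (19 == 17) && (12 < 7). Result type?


Operand types: bool && bool
Rule: logical operators take bool operands and yield bool
Result type: bool


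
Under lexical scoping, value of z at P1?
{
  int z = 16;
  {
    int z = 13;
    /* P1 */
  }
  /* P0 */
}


z declared in the same block as P1
z = 13


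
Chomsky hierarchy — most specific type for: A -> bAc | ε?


Single nonterminal LHS, but b^n c^n is not regular
Classification: Type 2 (Context-Free)


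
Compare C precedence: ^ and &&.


'^' is bitwise XOR (level 4); '&&' is logical AND (level 2)
Higher level binds tighter
'^' has higher precedence than '&&'


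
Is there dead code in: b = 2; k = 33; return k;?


b is assigned but never read
Dead: 'b = 2'


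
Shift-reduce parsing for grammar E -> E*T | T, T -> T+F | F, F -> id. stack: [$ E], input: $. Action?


start symbol E on stack, input exhausted
Action: accept


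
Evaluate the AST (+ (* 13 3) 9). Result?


Evaluate inner: (* 13 3) = 39
Evaluate root: (+ 39 9) = 48
Result: 48


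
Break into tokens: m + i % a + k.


Scan left to right, longest-match per lexeme
Tokens: ID(m), OP(+), ID(i), OP(%), ID(a), OP(+), ID(k)


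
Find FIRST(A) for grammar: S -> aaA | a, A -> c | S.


Per alternative of A: FIRST(c) = {c}; FIRST(S) = {a}
FIRST(A) = {a, c}


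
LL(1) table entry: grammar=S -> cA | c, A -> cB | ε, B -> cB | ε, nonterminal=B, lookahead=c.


For [B, c]: 'c' ∈ FIRST(cB)
Entry: B -> cB


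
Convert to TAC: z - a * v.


Break into single-operator statements:
t1 = a * v
t2 = z - t1


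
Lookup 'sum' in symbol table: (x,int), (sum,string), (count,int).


Lookup 'sum' → type string


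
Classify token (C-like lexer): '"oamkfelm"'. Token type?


Pattern: double-quoted sequence
Type: STRING_LITERAL


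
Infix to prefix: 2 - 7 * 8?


'*' binds tighter: tree is (- 2 (* 7 8))
Prefix: - 2 * 7 8


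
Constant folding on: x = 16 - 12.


16 - 12 = 4 at compile time
Optimized: x = 4


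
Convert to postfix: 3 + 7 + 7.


Left to right (same or higher precedence on left)
Postfix: 3 7 + 7 +


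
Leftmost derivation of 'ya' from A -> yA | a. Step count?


Derivation: A => yA => ya
Steps: 2


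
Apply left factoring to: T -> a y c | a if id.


Common prefix: 'a'
Factored: T -> a T', T' -> y c | if id


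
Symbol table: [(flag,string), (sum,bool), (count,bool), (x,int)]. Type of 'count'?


Lookup 'count' → type bool


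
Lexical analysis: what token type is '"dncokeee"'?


Pattern: double-quoted sequence
Type: STRING_LITERAL


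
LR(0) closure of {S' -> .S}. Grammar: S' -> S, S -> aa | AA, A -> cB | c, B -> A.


Start: S' -> .S
For each item with dot before a nonterminal B, add B -> .γ for every B-production
Closure: [S' -> .S, S -> .aa, S -> .AA, A -> .cB, A -> .c]


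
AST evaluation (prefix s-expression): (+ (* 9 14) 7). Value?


Evaluate inner: (* 9 14) = 126
Evaluate root: (+ 126 7) = 133
Result: 133


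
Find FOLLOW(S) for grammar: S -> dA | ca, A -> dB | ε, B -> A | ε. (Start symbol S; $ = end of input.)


$ ∈ FOLLOW(S). For each A -> αBβ: add FIRST(β)\{ε} to FOLLOW(B); if β nullable, add FOLLOW(A).
FOLLOW(S) = {$}


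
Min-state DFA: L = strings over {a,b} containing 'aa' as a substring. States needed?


KMP-style automaton: 2 progress states + 1 absorbing accept = 3
Minimal DFA: 3 states


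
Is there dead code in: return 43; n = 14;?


statement follows a return and is unreachable
Dead: 'n = 14'


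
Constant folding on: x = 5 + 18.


5 + 18 = 23 at compile time
Optimized: x = 23


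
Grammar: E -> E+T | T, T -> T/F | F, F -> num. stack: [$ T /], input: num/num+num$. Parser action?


no handle; shift 'num'
Action: shift


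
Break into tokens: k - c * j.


Scan left to right, longest-match per lexeme
Tokens: ID(k), OP(-), ID(c), OP(*), ID(j)


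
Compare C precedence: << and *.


'*' is multiplicative (level 10); '<<' is shift (level 8)
Higher level binds tighter
'*' has higher precedence than '<<'


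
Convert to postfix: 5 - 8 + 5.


Left to right (same or higher precedence on left)
Postfix: 5 8 - 5 +


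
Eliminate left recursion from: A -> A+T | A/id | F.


Left-recursive alternatives: A+T, A/id; non-recursive: F
Introduce A': A -> FA', A' -> +TA' | /idA' | ε


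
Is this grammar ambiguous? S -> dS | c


right-linear, alternatives start with distinct terminals 'd' vs 'c': unique leftmost derivation
Unambiguous


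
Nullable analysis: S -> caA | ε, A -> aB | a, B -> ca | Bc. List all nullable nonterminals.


A nonterminal is nullable iff some alternative derives ε (directly, or every symbol in it is nullable)
Nullable: {S}


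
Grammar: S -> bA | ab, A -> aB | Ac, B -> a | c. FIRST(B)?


Per alternative of B: FIRST(a) = {a}; FIRST(c) = {c}
FIRST(B) = {a, c}


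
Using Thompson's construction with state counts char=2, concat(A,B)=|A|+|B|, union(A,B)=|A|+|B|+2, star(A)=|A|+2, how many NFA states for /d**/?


Syntax tree has 1 char leaf(s), 0 union(s), 2 star(s)
chars contribute 1×2 = 2; each union adds +2; each star adds +2
Total: 2 + 0 + 4 = 6 states


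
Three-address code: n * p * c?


Break into single-operator statements:
t1 = n * p
t2 = t1 * c


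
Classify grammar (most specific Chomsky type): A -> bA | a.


Right-linear: every RHS is a terminal or a terminal followed by one nonterminal
Classification: Type 3 (Regular)


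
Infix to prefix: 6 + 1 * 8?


'*' binds tighter: tree is (+ 6 (* 1 8))
Prefix: + 6 * 1 8


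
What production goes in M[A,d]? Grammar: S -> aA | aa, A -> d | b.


For [A, d]: 'd' ∈ FIRST(d)
Entry: A -> d


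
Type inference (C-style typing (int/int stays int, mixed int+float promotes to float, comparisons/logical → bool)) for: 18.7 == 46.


Operand types: float == int
Rule: comparison yields bool
Result type: bool


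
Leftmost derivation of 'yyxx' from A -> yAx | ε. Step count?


Derivation: A => yAx => yyAxx => yyxx
Steps: 3


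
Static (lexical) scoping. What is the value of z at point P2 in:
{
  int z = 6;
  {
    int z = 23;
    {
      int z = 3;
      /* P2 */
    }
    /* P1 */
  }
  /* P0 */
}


z declared in the same block as P2
z = 3


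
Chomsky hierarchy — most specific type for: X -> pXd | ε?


Single nonterminal LHS, but p^n d^n is not regular
Classification: Type 2 (Context-Free)


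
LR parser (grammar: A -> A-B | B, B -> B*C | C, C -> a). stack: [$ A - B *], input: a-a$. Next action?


no handle; shift 'a'
Action: shift


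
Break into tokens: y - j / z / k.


Scan left to right, longest-match per lexeme
Tokens: ID(y), OP(-), ID(j), OP(/), ID(z), OP(/), ID(k)


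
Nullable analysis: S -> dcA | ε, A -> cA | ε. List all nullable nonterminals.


A nonterminal is nullable iff some alternative derives ε (directly, or every symbol in it is nullable)
Nullable: {A, S}


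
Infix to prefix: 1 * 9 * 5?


left-to-right (same/higher precedence on left): tree is (* (* 1 9) 5)
Prefix: * * 1 9 5


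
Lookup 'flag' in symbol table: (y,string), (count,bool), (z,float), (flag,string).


Lookup 'flag' → type string


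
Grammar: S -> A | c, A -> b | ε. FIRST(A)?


Per alternative of A: FIRST(b) = {b}; FIRST(ε) = {ε}
FIRST(A) = {b, ε}


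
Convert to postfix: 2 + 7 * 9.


* has higher precedence, evaluate 7*9 first
Postfix: 2 7 9 * +


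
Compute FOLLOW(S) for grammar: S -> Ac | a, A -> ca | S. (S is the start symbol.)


$ ∈ FOLLOW(S). For each A -> αBβ: add FIRST(β)\{ε} to FOLLOW(B); if β nullable, add FOLLOW(A).
FOLLOW(S) = {$, c}


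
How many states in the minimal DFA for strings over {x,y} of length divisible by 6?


Track length mod 6: states 0..5, accept at 0
Minimal DFA: 6 states


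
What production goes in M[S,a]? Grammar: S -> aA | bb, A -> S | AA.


For [S, a]: 'a' ∈ FIRST(aA)
Entry: S -> aA


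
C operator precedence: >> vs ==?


'>>' is shift (level 8); '==' is equality (level 6)
Higher level binds tighter
'>>' has higher precedence than '=='
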